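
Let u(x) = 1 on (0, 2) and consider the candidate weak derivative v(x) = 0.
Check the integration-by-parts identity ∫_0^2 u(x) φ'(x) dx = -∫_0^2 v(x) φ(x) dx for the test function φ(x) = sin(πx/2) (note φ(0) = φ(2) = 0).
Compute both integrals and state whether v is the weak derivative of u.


LHS = 0, RHS = 0. Yes, v = u' weakly.

u(x) = 1, classical derivative u'(x) = 0.
φ(x) = sin(πx/2), so φ'(x) = π*cos(π*x/2)/2.
Note φ(0) = φ(2) = 0, so the boundary term u·φ vanishes.
LHS = ∫_0^2 u(x) φ'(x) dx = ∫_0^2 (π*cos(π*x/2)/2) dx. Term by term:
  ∫_0^2 π*cos(π*x/2)/2 dx = 0.
So LHS = 0.
∫_0^2 v(x) φ(x) dx = ∫_0^2 (0) dx. Term by term:
  ∫_0^2 0 dx = 0.
So RHS = -∫_0^2 v(x) φ(x) dx = 0.
LHS = RHS, so the identity holds for this test φ.
Moreover u is smooth here and v(x) = u'(x) = 0 pointwise, so the identity holds for every test function. Hence v is the weak derivative of u.


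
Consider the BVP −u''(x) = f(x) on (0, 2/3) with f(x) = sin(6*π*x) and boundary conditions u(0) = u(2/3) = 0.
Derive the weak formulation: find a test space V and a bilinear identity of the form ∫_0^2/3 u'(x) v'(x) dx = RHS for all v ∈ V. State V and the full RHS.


V = H^1_0(0, 2/3) (so v(0) = v(2/3) = 0); weak form: ∫_0^2/3 u'v' dx = ∫_0^2/3 (sin(6*π*x)) v dx for all v ∈ V.

Multiply both sides by a test function v and integrate from 0 to 2/3:
  ∫_0^2/3 −u''(x) v(x) dx = ∫_0^2/3 f(x) v(x) dx.
Integrate the LHS by parts once:
  ∫_0^2/3 −u'' v dx = −[u'(x) v(x)]_0^2/3 + ∫_0^2/3 u'(x) v'(x) dx.
Thus ∫_0^2/3 u'(x) v'(x) dx = ∫_0^2/3 f(x) v(x) dx + [u'(x) v(x)]_0^2/3.
Choose V so that boundary terms are either known or forced to vanish.
u is Dirichlet: u(0) = u(2/3) = 0. Let V = H^1_0(0, 2/3); then v(0) = v(2/3) = 0, and [u' v]_0^2/3 = 0.
Weak formulation: find u (satisfying any essential BC) such that ∫_0^2/3 u'(x) v'(x) dx = ∫_0^2/3 f v dx for all v ∈ V.
Substituting f(x) = sin(6*π*x), the right-hand side is ∫_0^2/3 (sin(6*π*x)) v dx.


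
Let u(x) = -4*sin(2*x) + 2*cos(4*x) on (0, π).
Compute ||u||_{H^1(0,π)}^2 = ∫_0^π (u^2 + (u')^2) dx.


||u||_{H^1(0,π)}^2 = 74*π

u'(x) = -8*sin(4*x) - 8*cos(2*x).
Expand u² and (u')² and integrate term by term on (0, π), using: for integers n ≥ 1, ∫_0^π sin²(nx) dx = ∫_0^π cos²(nx) dx = π/2; for n ≠ n', ∫_0^π sin(nx)sin(n'x) dx = ∫_0^π cos(nx)cos(n'x) dx = 0; and by product-to-sum, ∫_0^π sin(nx)cos(n'x) dx = ½∫_0^π [sin((n+n')x) + sin((n−n')x)] dx, which is 0 when n+n' is even and 2n/(n²−n'²) when n+n' is odd (it need not vanish on (0, π)).
  u² squared terms: (-4)²·∫sin(2x)² dx = 16·π/2 = 8*π;  (2)²·∫cos(4x)² dx = 4·π/2 = 2*π.
  u² cross terms: 2·(-4)·(2)·∫sin(2x)·cos(4x) dx = -16·(0) = 0.
  So ∫_0^π u² dx = 8*π + 2*π + 0 = 10*π.
  (u')² squared terms: (-8)²·∫cos(2x)² dx = 64·π/2 = 32*π;  (-8)²·∫sin(4x)² dx = 64·π/2 = 32*π.
  (u')² cross terms: 2·(-8)·(-8)·∫cos(2x)·sin(4x) dx = 128·(0) = 0.
  So ∫_0^π (u')² dx = 32*π + 32*π + 0 = 64*π.
||u||_{H^1}^2 = (10*π) + (64*π) = 74*π.


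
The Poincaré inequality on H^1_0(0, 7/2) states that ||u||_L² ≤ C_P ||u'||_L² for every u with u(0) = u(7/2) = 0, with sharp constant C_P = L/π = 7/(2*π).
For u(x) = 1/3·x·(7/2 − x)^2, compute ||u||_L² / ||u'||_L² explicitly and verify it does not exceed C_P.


||u||_L² / ||u'||_L² = sqrt(14)/4 < C_P = 7/(2*π).

u(x) = 1/3·x·(7/2 − x)^2, so u'(x) = (2*x - 7)*(6*x - 7)/12.
u(x) = 1/3·x·(7/2 − x)^2 vanishes at x = 0 and x = 7/2, so u ∈ H^1_0(0, 7/2). Differentiate via the product rule and integrate the resulting polynomials term by term.
  ∫_0^7/2 u² dx = ∫_0^7/2 (x^6/9 - 14*x^5/9 + 49*x^4/6 - 343*x^3/18 + 2401*x^2/144) dx. Term by term:
    ∫_0^7/2 x^6/9 dx = 117649/1152;  ∫_0^7/2 -14*x^5/9 dx = -823543/1728;  ∫_0^7/2 49*x^4/6 dx = 823543/960;
    ∫_0^7/2 -343*x^3/18 dx = -823543/1152;  ∫_0^7/2 2401*x^2/144 dx = 823543/3456.
  Sum: 117649/1152 − 823543/1728 + 823543/960 − 823543/1152 + 823543/3456 = 117649/17280.
  ∫_0^7/2 (u')² dx = ∫_0^7/2 (x^4 - 28*x^3/3 + 539*x^2/18 - 343*x/9 + 2401/144) dx. Term by term:
    ∫_0^7/2 x^4 dx = 16807/160;  ∫_0^7/2 -28*x^3/3 dx = -16807/48;  ∫_0^7/2 539*x^2/18 dx = 184877/432;
    ∫_0^7/2 -343*x/9 dx = -16807/72;  ∫_0^7/2 2401/144 dx = 16807/288.
  Sum: 16807/160 − 16807/48 + 184877/432 − 16807/72 + 16807/288 = 16807/2160.
∫_0^7/2 u² dx = 117649/17280, so ||u||_L² = 343*sqrt(30)/720.
∫_0^7/2 (u')² dx = 16807/2160, so ||u'||_L² = 49*sqrt(105)/180.
Ratio ||u||_L² / ||u'||_L² = sqrt(14)/4.
Sharp Poincaré constant on H^1_0(0, 7/2) is C_P = L/π = 7/(2*π), achieved by sin(2*π/7·x).
A polynomial bump cannot attain the sharp Poincaré constant (only the first sine eigenfunction does), so the ratio is strictly less than C_P, consistent with ||u||_L² ≤ C_P ||u'||_L².


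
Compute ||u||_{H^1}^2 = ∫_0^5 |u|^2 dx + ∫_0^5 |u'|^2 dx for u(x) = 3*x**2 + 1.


||u||_{H^1}^2 = 7380

The H^1 norm (squared) on an interval (0, L) is
  ||u||_{H^1}^2 = ∫_0^L u(x)^2 dx + ∫_0^L u'(x)^2 dx.
Compute u'(x) = 6*x.
Then u(x)^2 = 9*x**4 + 6*x**2 + 1 and u'(x)^2 = 36*x**2.
Integrate each monomial from 0 to 5 using ∫_0^5 c·x^n dx = c·5^(n+1)/(n+1):
  ∫_0^5 u(x)^2 dx = ∫_0^5 (9*x^4 + 6*x^2 + 1) dx. Term by term:
    ∫_0^5 9*x^4 dx = 5625;  ∫_0^5 6*x^2 dx = 250;  ∫_0^5 1 dx = 5.
  Sum: 5625 + 250 + 5 = 5880.
  ∫_0^5 u'(x)^2 dx = ∫_0^5 (36*x^2) dx. Term by term:
    ∫_0^5 36*x^2 dx = 1500.
Adding: ||u||_{H^1}^2 = 5880 + 1500 = 7380.


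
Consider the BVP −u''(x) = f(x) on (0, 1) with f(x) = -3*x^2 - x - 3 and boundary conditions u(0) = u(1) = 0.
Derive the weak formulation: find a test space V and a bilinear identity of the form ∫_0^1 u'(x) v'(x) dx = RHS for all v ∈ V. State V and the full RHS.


V = H^1_0(0, 1) (so v(0) = v(1) = 0); weak form: ∫_0^1 u'v' dx = ∫_0^1 (-3*x^2 - x - 3) v dx for all v ∈ V.

Multiply both sides by a test function v and integrate from 0 to 1:
  ∫_0^1 −u''(x) v(x) dx = ∫_0^1 f(x) v(x) dx.
Integrate the LHS by parts once:
  ∫_0^1 −u'' v dx = −[u'(x) v(x)]_0^1 + ∫_0^1 u'(x) v'(x) dx.
Thus ∫_0^1 u'(x) v'(x) dx = ∫_0^1 f(x) v(x) dx + [u'(x) v(x)]_0^1.
Choose V so that boundary terms are either known or forced to vanish.
u is Dirichlet: u(0) = u(1) = 0. Let V = H^1_0(0, 1); then v(0) = v(1) = 0, and [u' v]_0^1 = 0.
Weak formulation: find u (satisfying any essential BC) such that ∫_0^1 u'(x) v'(x) dx = ∫_0^1 f v dx for all v ∈ V.
Substituting f(x) = -3*x^2 - x - 3, the right-hand side is ∫_0^1 (-3*x^2 - x - 3) v dx.


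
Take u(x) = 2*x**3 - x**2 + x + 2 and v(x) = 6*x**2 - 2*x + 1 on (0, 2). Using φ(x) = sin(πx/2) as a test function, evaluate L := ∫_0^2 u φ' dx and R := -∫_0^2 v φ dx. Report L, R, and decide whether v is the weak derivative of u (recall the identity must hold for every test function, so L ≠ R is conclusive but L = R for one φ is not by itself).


LHS = -44/π + 192/π^3, RHS = -44/π + 192/π^3. Yes, v = u' weakly.

u(x) = 2*x**3 - x**2 + x + 2, classical derivative u'(x) = 6*x**2 - 2*x + 1.
φ(x) = sin(πx/2), so φ'(x) = π*cos(π*x/2)/2.
Note φ(0) = φ(2) = 0, so the boundary term u·φ vanishes.
LHS = ∫_0^2 u(x) φ'(x) dx = ∫_0^2 (π*x^3*cos(π*x/2) - π*x^2*cos(π*x/2)/2 + π*x*cos(π*x/2)/2 + π*cos(π*x/2)) dx. Term by term:
  ∫_0^2 π*cos(π*x/2) dx = 0;  ∫_0^2 π*x^3*cos(π*x/2) dx = -48/π + 192/π^3;  ∫_0^2 π*x*cos(π*x/2)/2 dx = -4/π;
  ∫_0^2 -π*x^2*cos(π*x/2)/2 dx = 8/π.
Sum: 0 + -48/π + 192/π^3 − 4/π + 8/π = -44/π + 192/π^3.
So LHS = -44/π + 192/π^3.
∫_0^2 v(x) φ(x) dx = ∫_0^2 (6*x^2*sin(π*x/2) - 2*x*sin(π*x/2) + sin(π*x/2)) dx. Term by term:
  ∫_0^2 -2*x*sin(π*x/2) dx = -8/π;  ∫_0^2 6*x^2*sin(π*x/2) dx = -192/π^3 + 48/π;  ∫_0^2 sin(π*x/2) dx = 4/π.
Sum: -8/π + -192/π^3 + 48/π + 4/π = -192/π^3 + 44/π.
So RHS = -∫_0^2 v(x) φ(x) dx = -44/π + 192/π^3.
LHS = RHS, so the identity holds for this test φ.
Moreover u is smooth here and v(x) = u'(x) = 6*x**2 - 2*x + 1 pointwise, so the identity holds for every test function. Hence v is the weak derivative of u.


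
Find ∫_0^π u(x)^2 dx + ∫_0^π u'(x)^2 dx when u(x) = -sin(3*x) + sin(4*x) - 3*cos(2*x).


||u||_{H^1(0,π)}^2 = 36 + 36*π

u'(x) = 6*sin(2*x) - 3*cos(3*x) + 4*cos(4*x).
Expand u² and (u')² and integrate term by term on (0, π), using: for integers n ≥ 1, ∫_0^π sin²(nx) dx = ∫_0^π cos²(nx) dx = π/2; for n ≠ n', ∫_0^π sin(nx)sin(n'x) dx = ∫_0^π cos(nx)cos(n'x) dx = 0; and by product-to-sum, ∫_0^π sin(nx)cos(n'x) dx = ½∫_0^π [sin((n+n')x) + sin((n−n')x)] dx, which is 0 when n+n' is even and 2n/(n²−n'²) when n+n' is odd (it need not vanish on (0, π)).
  u² squared terms: (-1)²·∫sin(3x)² dx = 1·π/2 = π/2;  (-3)²·∫cos(2x)² dx = 9·π/2 = 9*π/2;  (1)²·∫sin(4x)² dx = 1·π/2 = π/2.
  u² cross terms: 2·(-1)·(-3)·∫sin(3x)·cos(2x) dx = 6·(6/5) = 36/5;  2·(-1)·(1)·∫sin(3x)·sin(4x) dx = -2·(0) = 0;  2·(-3)·(1)·∫cos(2x)·sin(4x) dx = -6·(0) = 0.
  So ∫_0^π u² dx = π/2 + 9*π/2 + π/2 + 36/5 + 0 + 0 = 36/5 + 11*π/2.
  (u')² squared terms: (-3)²·∫cos(3x)² dx = 9·π/2 = 9*π/2;  (4)²·∫cos(4x)² dx = 16·π/2 = 8*π;  (6)²·∫sin(2x)² dx = 36·π/2 = 18*π.
  (u')² cross terms: 2·(-3)·(4)·∫cos(3x)·cos(4x) dx = -24·(0) = 0;  2·(-3)·(6)·∫cos(3x)·sin(2x) dx = -36·(-4/5) = 144/5;  2·(4)·(6)·∫cos(4x)·sin(2x) dx = 48·(0) = 0.
  So ∫_0^π (u')² dx = 9*π/2 + 8*π + 18*π + 0 + 144/5 + 0 = 144/5 + 61*π/2.
||u||_{H^1}^2 = (36/5 + 11*π/2) + (144/5 + 61*π/2) = 36 + 36*π.


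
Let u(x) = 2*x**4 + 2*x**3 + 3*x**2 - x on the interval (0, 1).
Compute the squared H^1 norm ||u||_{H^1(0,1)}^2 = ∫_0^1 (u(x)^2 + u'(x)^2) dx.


||u||_{H^1}^2 = 46267/630

The H^1 norm (squared) on an interval (0, L) is
  ||u||_{H^1}^2 = ∫_0^L u(x)^2 dx + ∫_0^L u'(x)^2 dx.
Compute u'(x) = 8*x**3 + 6*x**2 + 6*x - 1.
Then u(x)^2 = 4*x**8 + 8*x**7 + 16*x**6 + 8*x**5 + 5*x**4 - 6*x**3 + x**2 and u'(x)^2 = 64*x**6 + 96*x**5 + 132*x**4 + 56*x**3 + 24*x**2 - 12*x + 1.
Integrate each monomial from 0 to 1 using ∫_0^1 c·x^n dx = c·1^(n+1)/(n+1):
  ∫_0^1 u(x)^2 dx = ∫_0^1 (4*x^8 + 8*x^7 + 16*x^6 + 8*x^5 + 5*x^4 - 6*x^3 + x^2) dx. Term by term:
    ∫_0^1 4*x^8 dx = 4/9;  ∫_0^1 8*x^7 dx = 1;  ∫_0^1 16*x^6 dx = 16/7;
    ∫_0^1 8*x^5 dx = 4/3;  ∫_0^1 5*x^4 dx = 1;  ∫_0^1 -6*x^3 dx = -3/2;
    ∫_0^1 x^2 dx = 1/3.
  Sum: 4/9 + 1 + 16/7 + 4/3 + 1 − 3/2 + 1/3 = 617/126.
  ∫_0^1 u'(x)^2 dx = ∫_0^1 (64*x^6 + 96*x^5 + 132*x^4 + 56*x^3 + 24*x^2 - 12*x + 1) dx. Term by term:
    ∫_0^1 64*x^6 dx = 64/7;  ∫_0^1 96*x^5 dx = 16;  ∫_0^1 132*x^4 dx = 132/5;
    ∫_0^1 56*x^3 dx = 14;  ∫_0^1 24*x^2 dx = 8;  ∫_0^1 -12*x dx = -6;
    ∫_0^1 1 dx = 1.
  Sum: 64/7 + 16 + 132/5 + 14 + 8 − 6 + 1 = 2399/35.
Adding: ||u||_{H^1}^2 = 617/126 + 2399/35 = 46267/630.


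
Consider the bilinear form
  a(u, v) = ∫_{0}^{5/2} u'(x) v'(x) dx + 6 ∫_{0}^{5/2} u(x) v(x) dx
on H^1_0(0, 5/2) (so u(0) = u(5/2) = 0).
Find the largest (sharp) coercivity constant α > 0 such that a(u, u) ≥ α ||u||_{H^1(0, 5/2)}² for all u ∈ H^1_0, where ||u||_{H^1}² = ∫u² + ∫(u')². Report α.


α = 1

Coercivity of a(·,·) on H^1_0(0, 5/2) means a(u, u) ≥ α ||u||_{H^1}² for every u ∈ H^1_0.
The interval has length L = 5/2, and Poincaré/coercivity depend only on L. Here a(u, u) = ∫(u')² + (6)·∫u².
Here c = 6 ≥ 1, so a(u,u) = ∫(u')² + c∫u² ≥ ∫(u')² + ∫u² = ||u||_{H^1}², i.e. α = 1 works. No larger α is possible: a(u,u) ≥ α||u||_{H^1}² means (1−α)∫(u')² ≥ (α−c)∫u², and for the modes u_n = sin(nπ(x−x₀)/L) (x₀ the left endpoint) one has ∫u_n²/∫(u_n')² = (L/(nπ))² → 0, so a(u_n,u_n)/||u_n||_{H^1}² → 1. Hence the optimal constant is α = 1.
Therefore α = 1.


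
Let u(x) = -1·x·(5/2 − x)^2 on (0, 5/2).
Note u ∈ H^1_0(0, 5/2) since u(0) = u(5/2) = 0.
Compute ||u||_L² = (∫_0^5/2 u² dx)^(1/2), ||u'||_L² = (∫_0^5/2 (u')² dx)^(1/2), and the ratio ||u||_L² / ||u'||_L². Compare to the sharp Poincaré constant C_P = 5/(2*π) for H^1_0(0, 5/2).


||u||_L² / ||u'||_L² = 5*sqrt(14)/28 < C_P = 5/(2*π).

u(x) = -1·x·(5/2 − x)^2, so u'(x) = (5 - 6*x)*(2*x - 5)/4.
u(x) = -1·x·(5/2 − x)^2 vanishes at x = 0 and x = 5/2, so u ∈ H^1_0(0, 5/2). Differentiate via the product rule and integrate the resulting polynomials term by term.
  ∫_0^5/2 u² dx = ∫_0^5/2 (x^6 - 10*x^5 + 75*x^4/2 - 125*x^3/2 + 625*x^2/16) dx. Term by term:
    ∫_0^5/2 x^6 dx = 78125/896;  ∫_0^5/2 -10*x^5 dx = -78125/192;  ∫_0^5/2 75*x^4/2 dx = 46875/64;
    ∫_0^5/2 -125*x^3/2 dx = -78125/128;  ∫_0^5/2 625*x^2/16 dx = 78125/384.
  Sum: 78125/896 − 78125/192 + 46875/64 − 78125/128 + 78125/384 = 15625/2688.
  ∫_0^5/2 (u')² dx = ∫_0^5/2 (9*x^4 - 60*x^3 + 275*x^2/2 - 125*x + 625/16) dx. Term by term:
    ∫_0^5/2 9*x^4 dx = 5625/32;  ∫_0^5/2 -60*x^3 dx = -9375/16;  ∫_0^5/2 275*x^2/2 dx = 34375/48;
    ∫_0^5/2 -125*x dx = -3125/8;  ∫_0^5/2 625/16 dx = 3125/32.
  Sum: 5625/32 − 9375/16 + 34375/48 − 3125/8 + 3125/32 = 625/48.
∫_0^5/2 u² dx = 15625/2688, so ||u||_L² = 125*sqrt(42)/336.
∫_0^5/2 (u')² dx = 625/48, so ||u'||_L² = 25*sqrt(3)/12.
Ratio ||u||_L² / ||u'||_L² = 5*sqrt(14)/28.
Sharp Poincaré constant on H^1_0(0, 5/2) is C_P = L/π = 5/(2*π), achieved by sin(2*π/5·x).
A polynomial bump cannot attain the sharp Poincaré constant (only the first sine eigenfunction does), so the ratio is strictly less than C_P, consistent with ||u||_L² ≤ C_P ||u'||_L².


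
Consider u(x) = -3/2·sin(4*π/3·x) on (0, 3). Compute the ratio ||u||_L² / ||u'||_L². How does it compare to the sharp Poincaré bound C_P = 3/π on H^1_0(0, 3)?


||u||_L² / ||u'||_L² = 3/(4*π) < C_P = 3/π.

u(x) = -3/2·sin(4*π/3·x), so u'(x) = -2*π*cos(4*π*x/3).
Writing u(x) = A·sin(kπx/L) with A = -3/2 and k = 4, use ∫_0^L sin²(kπx/L) dx = L/2 and ∫_0^L cos²(kπx/L) dx = L/2.
u² = 9/4·sin²(4*π/3·x) and (u')² = 4*π^2·cos²(4*π/3·x), and each of sin², cos² integrates to L/2 = 3/2 over (0, 3).
∫_0^3 u² dx = 27/8, so ||u||_L² = 3*sqrt(6)/4.
∫_0^3 (u')² dx = 6*π^2, so ||u'||_L² = sqrt(6)*π.
Ratio ||u||_L² / ||u'||_L² = 3/(4*π).
Sharp Poincaré constant on H^1_0(0, 3) is C_P = L/π = 3/π, achieved by sin(π/3·x).
This is the k = 4 harmonic; the ratio L/(kπ) is strictly less than C_P = L/π, consistent with the sharp inequality ||u||_L² ≤ C_P ||u'||_L².


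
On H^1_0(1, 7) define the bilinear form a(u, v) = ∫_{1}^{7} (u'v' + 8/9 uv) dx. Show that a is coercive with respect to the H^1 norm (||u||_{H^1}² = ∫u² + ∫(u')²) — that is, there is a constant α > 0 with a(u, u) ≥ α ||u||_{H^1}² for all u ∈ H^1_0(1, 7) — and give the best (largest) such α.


α = (π^2 + 32)/(π^2 + 36)

Coercivity of a(·,·) on H^1_0(1, 7) means a(u, u) ≥ α ||u||_{H^1}² for every u ∈ H^1_0.
The interval has length L = 6, and Poincaré/coercivity depend only on L. Here a(u, u) = ∫(u')² + (8/9)·∫u².
Here 0 < c = 8/9 < 1. The condition a(u,u) ≥ α||u||_{H^1}² reads (1−α)∫(u')² ≥ (α−c)∫u². Any admissible α is ≤ 1 (rapidly oscillating u have ∫u²/∫(u')² → 0), and α = 1 would force 0 ≥ (1−c)∫u², impossible since c < 1; so 1−α > 0. By the sharp Poincaré inequality on H^1_0 of an interval of length L, ∫(u')² ≥ (π/L)²∫u² with equality for the first sine mode sin(π(x−x₀)/L) (x₀ the left endpoint), so the inequality holds for all u iff (1−α)(π/L)² ≥ α − c, i.e. α ≤ ((π/L)² + c)/((π/L)² + 1) = (1 + c(L/π)²)/(1 + (L/π)²). With (π/L)² = π^2/36 and c = 8/9, the largest admissible constant is α = ((π/L)² + c)/((π/L)² + 1).
Simplifying, α = (π^2 + 32)/(π^2 + 36).


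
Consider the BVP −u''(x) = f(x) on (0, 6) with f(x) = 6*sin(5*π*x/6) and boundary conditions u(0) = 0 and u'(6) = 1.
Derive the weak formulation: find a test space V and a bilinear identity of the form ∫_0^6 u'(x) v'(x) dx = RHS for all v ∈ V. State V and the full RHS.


V = {v ∈ H^1(0, 6) : v(0) = 0} (test functions vanish at x = 0 where u is specified); weak form: ∫_0^6 u'v' dx = ∫_0^6 (6*sin(5*π*x/6)) v dx + v(6) for all v ∈ V.

Multiply both sides by a test function v and integrate from 0 to 6:
  ∫_0^6 −u''(x) v(x) dx = ∫_0^6 f(x) v(x) dx.
Integrate the LHS by parts once:
  ∫_0^6 −u'' v dx = −[u'(x) v(x)]_0^6 + ∫_0^6 u'(x) v'(x) dx.
Thus ∫_0^6 u'(x) v'(x) dx = ∫_0^6 f(x) v(x) dx + [u'(x) v(x)]_0^6.
Choose V so that boundary terms are either known or forced to vanish.
Mixed BC: u(0) = 0 (Dirichlet) and u'(6) = 1 (Neumann). Define V = {v ∈ H^1(0, 6) : v(0) = 0}. Then [u' v]_0^6 = u'(6)·v(6) − u'(0)·0 = v(6).
Weak formulation: find u (satisfying any essential BC) such that ∫_0^6 u'(x) v'(x) dx = ∫_0^6 f v dx + v(6) for all v ∈ V (Dirichlet at 0 absorbed into V; Neumann datum at x = 6 contributes the boundary term).
Substituting f(x) = 6*sin(5*π*x/6), the right-hand side is ∫_0^6 (6*sin(5*π*x/6)) v dx + v(6).


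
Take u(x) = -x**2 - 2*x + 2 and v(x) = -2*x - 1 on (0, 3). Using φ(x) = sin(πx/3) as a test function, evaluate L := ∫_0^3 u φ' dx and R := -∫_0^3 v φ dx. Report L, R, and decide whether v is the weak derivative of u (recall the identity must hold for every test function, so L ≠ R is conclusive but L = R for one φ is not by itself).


LHS = 30/π, RHS = 24/π. No, v is not the weak derivative of u.

u(x) = -x**2 - 2*x + 2, classical derivative u'(x) = -2*x - 2.
φ(x) = sin(πx/3), so φ'(x) = π*cos(π*x/3)/3.
Note φ(0) = φ(3) = 0, so the boundary term u·φ vanishes.
LHS = ∫_0^3 u(x) φ'(x) dx = ∫_0^3 (-π*x^2*cos(π*x/3)/3 - 2*π*x*cos(π*x/3)/3 + 2*π*cos(π*x/3)/3) dx. Term by term:
  ∫_0^3 2*π*cos(π*x/3)/3 dx = 0;  ∫_0^3 -2*π*x*cos(π*x/3)/3 dx = 12/π;  ∫_0^3 -π*x^2*cos(π*x/3)/3 dx = 18/π.
Sum: 0 + 12/π + 18/π = 30/π.
So LHS = 30/π.
∫_0^3 v(x) φ(x) dx = ∫_0^3 (-2*x*sin(π*x/3) - sin(π*x/3)) dx. Term by term:
  ∫_0^3 -sin(π*x/3) dx = -6/π;  ∫_0^3 -2*x*sin(π*x/3) dx = -18/π.
Sum: -6/π − 18/π = -24/π.
So RHS = -∫_0^3 v(x) φ(x) dx = 24/π.
LHS − RHS = 6/π ≠ 0, so the identity fails.
(For a valid weak derivative the identity must hold for EVERY test function, in particular this one. The failure shows v is NOT the weak derivative of u.)
Correct weak derivative would be u'(x) = -2*x - 2.


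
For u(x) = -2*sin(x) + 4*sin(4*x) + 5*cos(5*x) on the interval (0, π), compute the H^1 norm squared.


||u||_{H^1(0,π)}^2 = -8320/9 + 465*π

u'(x) = -25*sin(5*x) - 2*cos(x) + 16*cos(4*x).
Expand u² and (u')² and integrate term by term on (0, π), using: for integers n ≥ 1, ∫_0^π sin²(nx) dx = ∫_0^π cos²(nx) dx = π/2; for n ≠ n', ∫_0^π sin(nx)sin(n'x) dx = ∫_0^π cos(nx)cos(n'x) dx = 0; and by product-to-sum, ∫_0^π sin(nx)cos(n'x) dx = ½∫_0^π [sin((n+n')x) + sin((n−n')x)] dx, which is 0 when n+n' is even and 2n/(n²−n'²) when n+n' is odd (it need not vanish on (0, π)).
  u² squared terms: (-2)²·∫sin(x)² dx = 4·π/2 = 2*π;  (4)²·∫sin(4x)² dx = 16·π/2 = 8*π;  (5)²·∫cos(5x)² dx = 25·π/2 = 25*π/2.
  u² cross terms: 2·(-2)·(4)·∫sin(x)·sin(4x) dx = -16·(0) = 0;  2·(-2)·(5)·∫sin(x)·cos(5x) dx = -20·(0) = 0;  2·(4)·(5)·∫sin(4x)·cos(5x) dx = 40·(-8/9) = -320/9.
  So ∫_0^π u² dx = 2*π + 8*π + 25*π/2 + 0 + 0 − 320/9 = -320/9 + 45*π/2.
  (u')² squared terms: (-25)²·∫sin(5x)² dx = 625·π/2 = 625*π/2;  (-2)²·∫cos(x)² dx = 4·π/2 = 2*π;  (16)²·∫cos(4x)² dx = 256·π/2 = 128*π.
  (u')² cross terms: 2·(-25)·(-2)·∫sin(5x)·cos(x) dx = 100·(0) = 0;  2·(-25)·(16)·∫sin(5x)·cos(4x) dx = -800·(10/9) = -8000/9;  2·(-2)·(16)·∫cos(x)·cos(4x) dx = -64·(0) = 0.
  So ∫_0^π (u')² dx = 625*π/2 + 2*π + 128*π + 0 − 8000/9 + 0 = -8000/9 + 885*π/2.
||u||_{H^1}^2 = (-320/9 + 45*π/2) + (-8000/9 + 885*π/2) = -8320/9 + 465*π.


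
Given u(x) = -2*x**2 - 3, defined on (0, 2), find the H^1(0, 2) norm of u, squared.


||u||_{H^1}^2 = 1774/15

The H^1 norm (squared) on an interval (0, L) is
  ||u||_{H^1}^2 = ∫_0^L u(x)^2 dx + ∫_0^L u'(x)^2 dx.
Compute u'(x) = -4*x.
Then u(x)^2 = 4*x**4 + 12*x**2 + 9 and u'(x)^2 = 16*x**2.
Integrate each monomial from 0 to 2 using ∫_0^2 c·x^n dx = c·2^(n+1)/(n+1):
  ∫_0^2 u(x)^2 dx = ∫_0^2 (4*x^4 + 12*x^2 + 9) dx. Term by term:
    ∫_0^2 4*x^4 dx = 128/5;  ∫_0^2 12*x^2 dx = 32;  ∫_0^2 9 dx = 18.
  Sum: 128/5 + 32 + 18 = 378/5.
  ∫_0^2 u'(x)^2 dx = ∫_0^2 (16*x^2) dx. Term by term:
    ∫_0^2 16*x^2 dx = 128/3.
Adding: ||u||_{H^1}^2 = 378/5 + 128/3 = 1774/15.


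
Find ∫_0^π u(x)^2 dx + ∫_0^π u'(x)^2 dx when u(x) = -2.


||u||_{H^1(0,π)}^2 = 4*π

u'(x) = 0.
Expand u² and (u')² and integrate term by term on (0, π), using: for integers n ≥ 1, ∫_0^π sin²(nx) dx = ∫_0^π cos²(nx) dx = π/2; for n ≠ n', ∫_0^π sin(nx)sin(n'x) dx = ∫_0^π cos(nx)cos(n'x) dx = 0; and by product-to-sum, ∫_0^π sin(nx)cos(n'x) dx = ½∫_0^π [sin((n+n')x) + sin((n−n')x)] dx, which is 0 when n+n' is even and 2n/(n²−n'²) when n+n' is odd (it need not vanish on (0, π)). For the constant mode: ∫_0^π 1 dx = π, ∫_0^π cos(nx) dx = 0, ∫_0^π sin(nx) dx = (1−(−1)^n)/n.
  u² squared terms: (-2)²·∫1 dx = 4·π = 4*π.
  So ∫_0^π u² dx = 4*π.
  u' ≡ 0, so ∫_0^π (u')² dx = 0.
||u||_{H^1}^2 = (4*π) + (0) = 4*π.


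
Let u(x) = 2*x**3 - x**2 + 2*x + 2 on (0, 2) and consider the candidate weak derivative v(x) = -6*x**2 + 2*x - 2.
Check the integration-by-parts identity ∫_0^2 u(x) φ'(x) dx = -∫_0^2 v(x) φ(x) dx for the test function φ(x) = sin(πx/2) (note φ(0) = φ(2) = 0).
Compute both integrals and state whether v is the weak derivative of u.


LHS = -48/π + 192/π^3, RHS = -192/π^3 + 48/π. No, v is not the weak derivative of u.

u(x) = 2*x**3 - x**2 + 2*x + 2, classical derivative u'(x) = 6*x**2 - 2*x + 2.
φ(x) = sin(πx/2), so φ'(x) = π*cos(π*x/2)/2.
Note φ(0) = φ(2) = 0, so the boundary term u·φ vanishes.
LHS = ∫_0^2 u(x) φ'(x) dx = ∫_0^2 (π*x^3*cos(π*x/2) - π*x^2*cos(π*x/2)/2 + π*x*cos(π*x/2) + π*cos(π*x/2)) dx. Term by term:
  ∫_0^2 π*cos(π*x/2) dx = 0;  ∫_0^2 π*x*cos(π*x/2) dx = -8/π;  ∫_0^2 π*x^3*cos(π*x/2) dx = -48/π + 192/π^3;
  ∫_0^2 -π*x^2*cos(π*x/2)/2 dx = 8/π.
Sum: 0 − 8/π + -48/π + 192/π^3 + 8/π = -48/π + 192/π^3.
So LHS = -48/π + 192/π^3.
∫_0^2 v(x) φ(x) dx = ∫_0^2 (-6*x^2*sin(π*x/2) + 2*x*sin(π*x/2) - 2*sin(π*x/2)) dx. Term by term:
  ∫_0^2 -2*sin(π*x/2) dx = -8/π;  ∫_0^2 -6*x^2*sin(π*x/2) dx = -48/π + 192/π^3;  ∫_0^2 2*x*sin(π*x/2) dx = 8/π.
Sum: -8/π + -48/π + 192/π^3 + 8/π = -48/π + 192/π^3.
So RHS = -∫_0^2 v(x) φ(x) dx = -192/π^3 + 48/π.
LHS − RHS = -96/π + 384/π^3 ≠ 0, so the identity fails.
(For a valid weak derivative the identity must hold for EVERY test function, in particular this one. The failure shows v is NOT the weak derivative of u.)
Correct weak derivative would be u'(x) = 6*x**2 - 2*x + 2.


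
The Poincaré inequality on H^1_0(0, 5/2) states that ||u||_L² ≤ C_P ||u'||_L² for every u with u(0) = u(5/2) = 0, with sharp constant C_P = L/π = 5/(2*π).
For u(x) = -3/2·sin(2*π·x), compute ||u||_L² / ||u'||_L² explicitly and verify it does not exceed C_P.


||u||_L² / ||u'||_L² = 1/(2*π) < C_P = 5/(2*π).

u(x) = -3/2·sin(2*π·x), so u'(x) = -3*π*cos(2*π*x).
Writing u(x) = A·sin(kπx/L) with A = -3/2 and k = 5, use ∫_0^L sin²(kπx/L) dx = L/2 and ∫_0^L cos²(kπx/L) dx = L/2.
u² = 9/4·sin²(2*π·x) and (u')² = 9*π^2·cos²(2*π·x), and each of sin², cos² integrates to L/2 = 5/4 over (0, 5/2).
∫_0^5/2 u² dx = 45/16, so ||u||_L² = 3*sqrt(5)/4.
∫_0^5/2 (u')² dx = 45*π^2/4, so ||u'||_L² = 3*sqrt(5)*π/2.
Ratio ||u||_L² / ||u'||_L² = 1/(2*π).
Sharp Poincaré constant on H^1_0(0, 5/2) is C_P = L/π = 5/(2*π), achieved by sin(2*π/5·x).
This is the k = 5 harmonic; the ratio L/(kπ) is strictly less than C_P = L/π, consistent with the sharp inequality ||u||_L² ≤ C_P ||u'||_L².


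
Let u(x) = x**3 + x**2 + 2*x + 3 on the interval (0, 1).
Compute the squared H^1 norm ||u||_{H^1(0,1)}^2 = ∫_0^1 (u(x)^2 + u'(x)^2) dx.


||u||_{H^1}^2 = 2831/70

The H^1 norm (squared) on an interval (0, L) is
  ||u||_{H^1}^2 = ∫_0^L u(x)^2 dx + ∫_0^L u'(x)^2 dx.
Compute u'(x) = 3*x**2 + 2*x + 2.
Then u(x)^2 = x**6 + 2*x**5 + 5*x**4 + 10*x**3 + 10*x**2 + 12*x + 9 and u'(x)^2 = 9*x**4 + 12*x**3 + 16*x**2 + 8*x + 4.
Integrate each monomial from 0 to 1 using ∫_0^1 c·x^n dx = c·1^(n+1)/(n+1):
  ∫_0^1 u(x)^2 dx = ∫_0^1 (x^6 + 2*x^5 + 5*x^4 + 10*x^3 + 10*x^2 + 12*x + 9) dx. Term by term:
    ∫_0^1 x^6 dx = 1/7;  ∫_0^1 2*x^5 dx = 1/3;  ∫_0^1 5*x^4 dx = 1;
    ∫_0^1 10*x^3 dx = 5/2;  ∫_0^1 10*x^2 dx = 10/3;  ∫_0^1 12*x dx = 6;
    ∫_0^1 9 dx = 9.
  Sum: 1/7 + 1/3 + 1 + 5/2 + 10/3 + 6 + 9 = 937/42.
  ∫_0^1 u'(x)^2 dx = ∫_0^1 (9*x^4 + 12*x^3 + 16*x^2 + 8*x + 4) dx. Term by term:
    ∫_0^1 9*x^4 dx = 9/5;  ∫_0^1 12*x^3 dx = 3;  ∫_0^1 16*x^2 dx = 16/3;
    ∫_0^1 8*x dx = 4;  ∫_0^1 4 dx = 4.
  Sum: 9/5 + 3 + 16/3 + 4 + 4 = 272/15.
Adding: ||u||_{H^1}^2 = 937/42 + 272/15 = 2831/70.


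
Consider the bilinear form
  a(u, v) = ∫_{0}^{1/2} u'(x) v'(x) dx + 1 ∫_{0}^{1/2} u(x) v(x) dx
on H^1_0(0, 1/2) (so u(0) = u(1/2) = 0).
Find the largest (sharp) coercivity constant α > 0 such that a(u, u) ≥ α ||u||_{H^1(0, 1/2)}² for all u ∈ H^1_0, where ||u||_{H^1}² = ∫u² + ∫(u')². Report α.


α = 1

Coercivity of a(·,·) on H^1_0(0, 1/2) means a(u, u) ≥ α ||u||_{H^1}² for every u ∈ H^1_0.
The interval has length L = 1/2, and Poincaré/coercivity depend only on L. Here a(u, u) = ∫(u')² + (1)·∫u².
Here c = 1 ≥ 1, so a(u,u) = ∫(u')² + c∫u² ≥ ∫(u')² + ∫u² = ||u||_{H^1}², i.e. α = 1 works. No larger α is possible: a(u,u) ≥ α||u||_{H^1}² means (1−α)∫(u')² ≥ (α−c)∫u², and for the modes u_n = sin(nπ(x−x₀)/L) (x₀ the left endpoint) one has ∫u_n²/∫(u_n')² = (L/(nπ))² → 0, so a(u_n,u_n)/||u_n||_{H^1}² → 1. Hence the optimal constant is α = 1.
Therefore α = 1.


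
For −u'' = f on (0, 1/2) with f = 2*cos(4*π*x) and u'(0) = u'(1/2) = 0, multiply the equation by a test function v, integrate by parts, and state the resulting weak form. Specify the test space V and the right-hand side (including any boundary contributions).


V = H^1(0, 1/2) (no boundary constraint on v; u is determined up to an additive constant); weak form: ∫_0^1/2 u'v' dx = ∫_0^1/2 (2*cos(4*π*x)) v dx for all v ∈ V.

Multiply both sides by a test function v and integrate from 0 to 1/2:
  ∫_0^1/2 −u''(x) v(x) dx = ∫_0^1/2 f(x) v(x) dx.
Integrate the LHS by parts once:
  ∫_0^1/2 −u'' v dx = −[u'(x) v(x)]_0^1/2 + ∫_0^1/2 u'(x) v'(x) dx.
Thus ∫_0^1/2 u'(x) v'(x) dx = ∫_0^1/2 f(x) v(x) dx + [u'(x) v(x)]_0^1/2.
Choose V so that boundary terms are either known or forced to vanish.
u has homogeneous Neumann: u'(0) = u'(1/2) = 0. So [u' v]_0^1/2 = 0·v(1/2) − 0·v(0) = 0 for any v; take V = H^1(0, 1/2).
Weak formulation: find u (satisfying any essential BC) such that ∫_0^1/2 u'(x) v'(x) dx = ∫_0^1/2 f v dx for all v ∈ V (homogeneous Neumann, so boundary terms vanish).
Substituting f(x) = 2*cos(4*π*x), the right-hand side is ∫_0^1/2 (2*cos(4*π*x)) v dx.
Compatibility check (pure Neumann): taking v ≡ 1 ∈ V gives 0 = ∫_0^1/2 f dx + (0) − (0), i.e. ∫_0^1/2 f dx must equal u'(0) − u'(1/2) = 0. Indeed ∫_0^1/2 (2*cos(4*π*x)) dx = 0, so the data are compatible. The solution is then unique only up to an additive constant (fix it e.g. by requiring ∫_0^1/2 u dx = 0).


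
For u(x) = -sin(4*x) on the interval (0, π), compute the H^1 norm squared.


||u||_{H^1(0,π)}^2 = 17*π/2

u'(x) = -4*cos(4*x).
Expand u² and (u')² and integrate term by term on (0, π), using: for integers n ≥ 1, ∫_0^π sin²(nx) dx = ∫_0^π cos²(nx) dx = π/2; for n ≠ n', ∫_0^π sin(nx)sin(n'x) dx = ∫_0^π cos(nx)cos(n'x) dx = 0; and by product-to-sum, ∫_0^π sin(nx)cos(n'x) dx = ½∫_0^π [sin((n+n')x) + sin((n−n')x)] dx, which is 0 when n+n' is even and 2n/(n²−n'²) when n+n' is odd (it need not vanish on (0, π)).
  u² squared terms: (-1)²·∫sin(4x)² dx = 1·π/2 = π/2.
  So ∫_0^π u² dx = π/2.
  (u')² squared terms: (-4)²·∫cos(4x)² dx = 16·π/2 = 8*π.
  So ∫_0^π (u')² dx = 8*π.
||u||_{H^1}^2 = (π/2) + (8*π) = 17*π/2.


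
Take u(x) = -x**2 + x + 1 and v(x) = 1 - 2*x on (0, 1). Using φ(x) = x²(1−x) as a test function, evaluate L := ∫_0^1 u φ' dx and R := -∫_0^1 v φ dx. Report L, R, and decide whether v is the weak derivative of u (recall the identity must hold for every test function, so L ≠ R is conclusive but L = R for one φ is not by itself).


LHS = 1/60, RHS = 1/60. Yes, v = u' weakly.

u(x) = -x**2 + x + 1, classical derivative u'(x) = 1 - 2*x.
φ(x) = x²(1−x), so φ'(x) = x*(2 - 3*x).
Note φ(0) = φ(1) = 0, so the boundary term u·φ vanishes.
LHS = ∫_0^1 u(x) φ'(x) dx = ∫_0^1 (3*x^4 - 5*x^3 - x^2 + 2*x) dx. Term by term:
  ∫_0^1 3*x^4 dx = 3/5;  ∫_0^1 -5*x^3 dx = -5/4;  ∫_0^1 -x^2 dx = -1/3;
  ∫_0^1 2*x dx = 1.
Sum: 3/5 − 5/4 − 1/3 + 1 = 1/60.
So LHS = 1/60.
∫_0^1 v(x) φ(x) dx = ∫_0^1 (2*x^4 - 3*x^3 + x^2) dx. Term by term:
  ∫_0^1 2*x^4 dx = 2/5;  ∫_0^1 -3*x^3 dx = -3/4;  ∫_0^1 x^2 dx = 1/3.
Sum: 2/5 − 3/4 + 1/3 = -1/60.
So RHS = -∫_0^1 v(x) φ(x) dx = 1/60.
LHS = RHS, so the identity holds for this test φ.
Moreover u is smooth here and v(x) = u'(x) = 1 - 2*x pointwise, so the identity holds for every test function. Hence v is the weak derivative of u.


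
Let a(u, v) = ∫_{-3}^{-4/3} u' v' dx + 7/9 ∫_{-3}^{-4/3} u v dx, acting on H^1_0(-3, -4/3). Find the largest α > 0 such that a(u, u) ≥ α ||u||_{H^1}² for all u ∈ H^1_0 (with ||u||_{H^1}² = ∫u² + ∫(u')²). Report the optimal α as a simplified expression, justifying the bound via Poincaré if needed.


α = (175 + 81*π^2)/(9*(25 + 9*π^2))

Coercivity of a(·,·) on H^1_0(-3, -4/3) means a(u, u) ≥ α ||u||_{H^1}² for every u ∈ H^1_0.
The interval has length L = 5/3, and Poincaré/coercivity depend only on L. Here a(u, u) = ∫(u')² + (7/9)·∫u².
Here 0 < c = 7/9 < 1. The condition a(u,u) ≥ α||u||_{H^1}² reads (1−α)∫(u')² ≥ (α−c)∫u². Any admissible α is ≤ 1 (rapidly oscillating u have ∫u²/∫(u')² → 0), and α = 1 would force 0 ≥ (1−c)∫u², impossible since c < 1; so 1−α > 0. By the sharp Poincaré inequality on H^1_0 of an interval of length L, ∫(u')² ≥ (π/L)²∫u² with equality for the first sine mode sin(π(x−x₀)/L) (x₀ the left endpoint), so the inequality holds for all u iff (1−α)(π/L)² ≥ α − c, i.e. α ≤ ((π/L)² + c)/((π/L)² + 1) = (1 + c(L/π)²)/(1 + (L/π)²). With (π/L)² = 9*π^2/25 and c = 7/9, the largest admissible constant is α = ((π/L)² + c)/((π/L)² + 1).
Simplifying, α = (175 + 81*π^2)/(9*(25 + 9*π^2)).


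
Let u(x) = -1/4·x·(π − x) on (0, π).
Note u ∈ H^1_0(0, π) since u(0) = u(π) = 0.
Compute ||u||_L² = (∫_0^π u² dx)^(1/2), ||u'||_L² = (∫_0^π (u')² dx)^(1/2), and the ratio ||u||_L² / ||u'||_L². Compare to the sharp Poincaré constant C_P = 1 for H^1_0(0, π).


||u||_L² / ||u'||_L² = sqrt(10)*π/10 < C_P = 1.

u(x) = -1/4·x·(π − x), so u'(x) = x/2 - π/4.
u(x) = -1/4·x·(π − x) vanishes at x = 0 and x = π, so u ∈ H^1_0(0, π). Differentiate via the product rule and integrate the resulting polynomials term by term.
  ∫_0^π u² dx = ∫_0^π (x^4/16 - π*x^3/8 + π^2*x^2/16) dx. Term by term:
    ∫_0^π x^4/16 dx = π^5/80;  ∫_0^π -π*x^3/8 dx = -π^5/32;  ∫_0^π π^2*x^2/16 dx = π^5/48.
  Sum: π^5/80 − π^5/32 + π^5/48 = π^5/480.
  ∫_0^π (u')² dx = ∫_0^π (x^2/4 - π*x/4 + π^2/16) dx. Term by term:
    ∫_0^π x^2/4 dx = π^3/12;  ∫_0^π -π*x/4 dx = -π^3/8;  ∫_0^π π^2/16 dx = π^3/16.
  Sum: π^3/12 − π^3/8 + π^3/16 = π^3/48.
∫_0^π u² dx = π^5/480, so ||u||_L² = sqrt(30)*π^(5/2)/120.
∫_0^π (u')² dx = π^3/48, so ||u'||_L² = sqrt(3)*π^(3/2)/12.
Ratio ||u||_L² / ||u'||_L² = sqrt(10)*π/10.
Sharp Poincaré constant on H^1_0(0, π) is C_P = L/π = 1, achieved by sin(x).
A polynomial bump cannot attain the sharp Poincaré constant (only the first sine eigenfunction does), so the ratio is strictly less than C_P, consistent with ||u||_L² ≤ C_P ||u'||_L².


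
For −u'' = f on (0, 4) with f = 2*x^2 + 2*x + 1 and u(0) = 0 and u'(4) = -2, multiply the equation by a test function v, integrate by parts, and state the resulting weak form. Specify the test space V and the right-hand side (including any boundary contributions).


V = {v ∈ H^1(0, 4) : v(0) = 0} (test functions vanish at x = 0 where u is specified); weak form: ∫_0^4 u'v' dx = ∫_0^4 (2*x^2 + 2*x + 1) v dx − 2·v(4) for all v ∈ V.

Multiply both sides by a test function v and integrate from 0 to 4:
  ∫_0^4 −u''(x) v(x) dx = ∫_0^4 f(x) v(x) dx.
Integrate the LHS by parts once:
  ∫_0^4 −u'' v dx = −[u'(x) v(x)]_0^4 + ∫_0^4 u'(x) v'(x) dx.
Thus ∫_0^4 u'(x) v'(x) dx = ∫_0^4 f(x) v(x) dx + [u'(x) v(x)]_0^4.
Choose V so that boundary terms are either known or forced to vanish.
Mixed BC: u(0) = 0 (Dirichlet) and u'(4) = -2 (Neumann). Define V = {v ∈ H^1(0, 4) : v(0) = 0}. Then [u' v]_0^4 = u'(4)·v(4) − u'(0)·0 = − 2·v(4).
Weak formulation: find u (satisfying any essential BC) such that ∫_0^4 u'(x) v'(x) dx = ∫_0^4 f v dx − 2·v(4) for all v ∈ V (Dirichlet at 0 absorbed into V; Neumann datum at x = 4 contributes the boundary term).
Substituting f(x) = 2*x^2 + 2*x + 1, the right-hand side is ∫_0^4 (2*x^2 + 2*x + 1) v dx − 2·v(4).


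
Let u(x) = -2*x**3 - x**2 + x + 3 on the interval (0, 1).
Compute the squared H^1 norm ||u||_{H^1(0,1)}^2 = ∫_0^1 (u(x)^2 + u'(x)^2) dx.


||u||_{H^1}^2 = 3571/210

The H^1 norm (squared) on an interval (0, L) is
  ||u||_{H^1}^2 = ∫_0^L u(x)^2 dx + ∫_0^L u'(x)^2 dx.
Compute u'(x) = -6*x**2 - 2*x + 1.
Then u(x)^2 = 4*x**6 + 4*x**5 - 3*x**4 - 14*x**3 - 5*x**2 + 6*x + 9 and u'(x)^2 = 36*x**4 + 24*x**3 - 8*x**2 - 4*x + 1.
Integrate each monomial from 0 to 1 using ∫_0^1 c·x^n dx = c·1^(n+1)/(n+1):
  ∫_0^1 u(x)^2 dx = ∫_0^1 (4*x^6 + 4*x^5 - 3*x^4 - 14*x^3 - 5*x^2 + 6*x + 9) dx. Term by term:
    ∫_0^1 4*x^6 dx = 4/7;  ∫_0^1 4*x^5 dx = 2/3;  ∫_0^1 -3*x^4 dx = -3/5;
    ∫_0^1 -14*x^3 dx = -7/2;  ∫_0^1 -5*x^2 dx = -5/3;  ∫_0^1 6*x dx = 3;
    ∫_0^1 9 dx = 9.
  Sum: 4/7 + 2/3 − 3/5 − 7/2 − 5/3 + 3 + 9 = 523/70.
  ∫_0^1 u'(x)^2 dx = ∫_0^1 (36*x^4 + 24*x^3 - 8*x^2 - 4*x + 1) dx. Term by term:
    ∫_0^1 36*x^4 dx = 36/5;  ∫_0^1 24*x^3 dx = 6;  ∫_0^1 -8*x^2 dx = -8/3;
    ∫_0^1 -4*x dx = -2;  ∫_0^1 1 dx = 1.
  Sum: 36/5 + 6 − 8/3 − 2 + 1 = 143/15.
Adding: ||u||_{H^1}^2 = 523/70 + 143/15 = 3571/210.


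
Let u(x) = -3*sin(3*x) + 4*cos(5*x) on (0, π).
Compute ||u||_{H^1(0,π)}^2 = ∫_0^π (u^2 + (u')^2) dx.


||u||_{H^1(0,π)}^2 = 253*π

u'(x) = -20*sin(5*x) - 9*cos(3*x).
Expand u² and (u')² and integrate term by term on (0, π), using: for integers n ≥ 1, ∫_0^π sin²(nx) dx = ∫_0^π cos²(nx) dx = π/2; for n ≠ n', ∫_0^π sin(nx)sin(n'x) dx = ∫_0^π cos(nx)cos(n'x) dx = 0; and by product-to-sum, ∫_0^π sin(nx)cos(n'x) dx = ½∫_0^π [sin((n+n')x) + sin((n−n')x)] dx, which is 0 when n+n' is even and 2n/(n²−n'²) when n+n' is odd (it need not vanish on (0, π)).
  u² squared terms: (-3)²·∫sin(3x)² dx = 9·π/2 = 9*π/2;  (4)²·∫cos(5x)² dx = 16·π/2 = 8*π.
  u² cross terms: 2·(-3)·(4)·∫sin(3x)·cos(5x) dx = -24·(0) = 0.
  So ∫_0^π u² dx = 9*π/2 + 8*π + 0 = 25*π/2.
  (u')² squared terms: (-20)²·∫sin(5x)² dx = 400·π/2 = 200*π;  (-9)²·∫cos(3x)² dx = 81·π/2 = 81*π/2.
  (u')² cross terms: 2·(-20)·(-9)·∫sin(5x)·cos(3x) dx = 360·(0) = 0.
  So ∫_0^π (u')² dx = 200*π + 81*π/2 + 0 = 481*π/2.
||u||_{H^1}^2 = (25*π/2) + (481*π/2) = 253*π.


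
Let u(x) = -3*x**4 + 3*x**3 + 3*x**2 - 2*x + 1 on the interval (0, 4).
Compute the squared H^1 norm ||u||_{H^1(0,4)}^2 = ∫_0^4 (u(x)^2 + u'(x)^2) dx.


||u||_{H^1}^2 = 31348052/105

The H^1 norm (squared) on an interval (0, L) is
  ||u||_{H^1}^2 = ∫_0^L u(x)^2 dx + ∫_0^L u'(x)^2 dx.
Compute u'(x) = -12*x**3 + 9*x**2 + 6*x - 2.
Then u(x)^2 = 9*x**8 - 18*x**7 - 9*x**6 + 30*x**5 - 9*x**4 - 6*x**3 + 10*x**2 - 4*x + 1 and u'(x)^2 = 144*x**6 - 216*x**5 - 63*x**4 + 156*x**3 - 24*x + 4.
Integrate each monomial from 0 to 4 using ∫_0^4 c·x^n dx = c·4^(n+1)/(n+1):
  ∫_0^4 u(x)^2 dx = ∫_0^4 (9*x^8 - 18*x^7 - 9*x^6 + 30*x^5 - 9*x^4 - 6*x^3 + 10*x^2 - 4*x + 1) dx. Term by term:
    ∫_0^4 9*x^8 dx = 262144;  ∫_0^4 -18*x^7 dx = -147456;  ∫_0^4 -9*x^6 dx = -147456/7;
    ∫_0^4 30*x^5 dx = 20480;  ∫_0^4 -9*x^4 dx = -9216/5;  ∫_0^4 -6*x^3 dx = -384;
    ∫_0^4 10*x^2 dx = 640/3;  ∫_0^4 -4*x dx = -32;  ∫_0^4 1 dx = 4.
  Sum: 262144 − 147456 − 147456/7 + 20480 − 9216/5 − 384 + 640/3 − 32 + 4 = 11766404/105.
  ∫_0^4 u'(x)^2 dx = ∫_0^4 (144*x^6 - 216*x^5 - 63*x^4 + 156*x^3 - 24*x + 4) dx. Term by term:
    ∫_0^4 144*x^6 dx = 2359296/7;  ∫_0^4 -216*x^5 dx = -147456;  ∫_0^4 -63*x^4 dx = -64512/5;
    ∫_0^4 156*x^3 dx = 9984;  ∫_0^4 -24*x dx = -192;  ∫_0^4 4 dx = 16.
  Sum: 2359296/7 − 147456 − 64512/5 + 9984 − 192 + 16 = 6527216/35.
Adding: ||u||_{H^1}^2 = 11766404/105 + 6527216/35 = 31348052/105.


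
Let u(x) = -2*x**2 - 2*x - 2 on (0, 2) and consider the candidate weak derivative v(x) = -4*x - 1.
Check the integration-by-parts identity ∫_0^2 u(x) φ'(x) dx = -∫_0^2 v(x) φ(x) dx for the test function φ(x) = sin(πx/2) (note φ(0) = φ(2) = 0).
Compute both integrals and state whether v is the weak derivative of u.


LHS = 24/π, RHS = 20/π. No, v is not the weak derivative of u.

u(x) = -2*x**2 - 2*x - 2, classical derivative u'(x) = -4*x - 2.
φ(x) = sin(πx/2), so φ'(x) = π*cos(π*x/2)/2.
Note φ(0) = φ(2) = 0, so the boundary term u·φ vanishes.
LHS = ∫_0^2 u(x) φ'(x) dx = ∫_0^2 (-π*x^2*cos(π*x/2) - π*x*cos(π*x/2) - π*cos(π*x/2)) dx. Term by term:
  ∫_0^2 -π*cos(π*x/2) dx = 0;  ∫_0^2 -π*x*cos(π*x/2) dx = 8/π;  ∫_0^2 -π*x^2*cos(π*x/2) dx = 16/π.
Sum: 0 + 8/π + 16/π = 24/π.
So LHS = 24/π.
∫_0^2 v(x) φ(x) dx = ∫_0^2 (-4*x*sin(π*x/2) - sin(π*x/2)) dx. Term by term:
  ∫_0^2 -sin(π*x/2) dx = -4/π;  ∫_0^2 -4*x*sin(π*x/2) dx = -16/π.
Sum: -4/π − 16/π = -20/π.
So RHS = -∫_0^2 v(x) φ(x) dx = 20/π.
LHS − RHS = 4/π ≠ 0, so the identity fails.
(For a valid weak derivative the identity must hold for EVERY test function, in particular this one. The failure shows v is NOT the weak derivative of u.)
Correct weak derivative would be u'(x) = -4*x - 2.


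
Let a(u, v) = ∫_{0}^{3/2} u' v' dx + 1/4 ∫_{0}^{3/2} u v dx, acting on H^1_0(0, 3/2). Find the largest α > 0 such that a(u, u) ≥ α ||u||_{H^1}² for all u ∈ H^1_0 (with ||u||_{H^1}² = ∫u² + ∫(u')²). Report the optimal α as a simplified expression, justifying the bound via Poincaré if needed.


α = (9 + 16*π^2)/(4*(9 + 4*π^2))

Coercivity of a(·,·) on H^1_0(0, 3/2) means a(u, u) ≥ α ||u||_{H^1}² for every u ∈ H^1_0.
The interval has length L = 3/2, and Poincaré/coercivity depend only on L. Here a(u, u) = ∫(u')² + (1/4)·∫u².
Here 0 < c = 1/4 < 1. The condition a(u,u) ≥ α||u||_{H^1}² reads (1−α)∫(u')² ≥ (α−c)∫u². Any admissible α is ≤ 1 (rapidly oscillating u have ∫u²/∫(u')² → 0), and α = 1 would force 0 ≥ (1−c)∫u², impossible since c < 1; so 1−α > 0. By the sharp Poincaré inequality on H^1_0 of an interval of length L, ∫(u')² ≥ (π/L)²∫u² with equality for the first sine mode sin(π(x−x₀)/L) (x₀ the left endpoint), so the inequality holds for all u iff (1−α)(π/L)² ≥ α − c, i.e. α ≤ ((π/L)² + c)/((π/L)² + 1) = (1 + c(L/π)²)/(1 + (L/π)²). With (π/L)² = 4*π^2/9 and c = 1/4, the largest admissible constant is α = ((π/L)² + c)/((π/L)² + 1).
Simplifying, α = (9 + 16*π^2)/(4*(9 + 4*π^2)).
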